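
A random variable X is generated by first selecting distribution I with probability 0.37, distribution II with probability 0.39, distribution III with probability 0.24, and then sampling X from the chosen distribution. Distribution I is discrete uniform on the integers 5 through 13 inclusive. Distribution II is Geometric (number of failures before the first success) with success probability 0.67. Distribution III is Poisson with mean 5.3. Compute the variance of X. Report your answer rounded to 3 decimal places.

Per component, I: μ=9, E[X²]=87.6667; II: μ=0.492537, E[X²]=0.977723; III: μ=5.3, E[X²]=33.39.
E[X] = 0.37·9 + 0.39·0.492537 + 0.24·5.3 = 4.79409.
E[X²] = 0.37·87.6667 + 0.39·0.977723 + 0.24·33.39 = 40.8316.
Var(X) = E[X²] − (E[X])² = 40.8316 − 22.9833 = 17.8483.

17.848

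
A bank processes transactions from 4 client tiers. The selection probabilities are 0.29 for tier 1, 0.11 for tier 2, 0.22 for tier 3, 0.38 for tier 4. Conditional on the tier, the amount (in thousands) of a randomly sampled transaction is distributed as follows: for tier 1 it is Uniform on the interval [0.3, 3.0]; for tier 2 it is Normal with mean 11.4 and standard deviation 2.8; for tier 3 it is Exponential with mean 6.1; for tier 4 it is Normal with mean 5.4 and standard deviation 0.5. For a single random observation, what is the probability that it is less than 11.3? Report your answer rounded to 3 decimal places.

0.909

Conditional on each tier, P(X < 11.3): 1: 1; 2: 0.485755; 3: 0.843149; 4: 1.
By total probability, P(X < 11.3) = 0.29·1 + 0.11·0.485755 + 0.22·0.843149 + 0.38·1 = 0.908926.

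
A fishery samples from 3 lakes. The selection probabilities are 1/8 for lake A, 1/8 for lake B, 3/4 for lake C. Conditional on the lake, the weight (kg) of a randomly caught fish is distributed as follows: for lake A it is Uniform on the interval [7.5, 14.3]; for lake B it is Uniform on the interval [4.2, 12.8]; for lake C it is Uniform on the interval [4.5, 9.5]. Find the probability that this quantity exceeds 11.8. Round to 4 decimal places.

0.0605

Conditional on each lake, P(X > 11.8): A: 0.367647; B: 0.116279; C: 0.
By total probability, P(X > 11.8) = 0.125·0.367647 + 0.125·0.116279 + 0.75·0 = 0.0604908.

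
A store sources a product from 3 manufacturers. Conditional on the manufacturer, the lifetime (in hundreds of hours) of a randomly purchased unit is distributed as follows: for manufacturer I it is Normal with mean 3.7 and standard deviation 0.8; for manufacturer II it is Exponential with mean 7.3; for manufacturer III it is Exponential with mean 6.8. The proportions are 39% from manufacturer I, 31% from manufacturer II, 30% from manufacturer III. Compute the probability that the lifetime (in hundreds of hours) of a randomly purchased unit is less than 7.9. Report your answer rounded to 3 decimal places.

Conditional on each manufacturer, P(X < 7.9): I: 1; II: 0.661148; III: 0.687067.
By total probability, P(X < 7.9) = 0.39·1 + 0.31·0.661148 + 0.3·0.687067 = 0.801076.

0.801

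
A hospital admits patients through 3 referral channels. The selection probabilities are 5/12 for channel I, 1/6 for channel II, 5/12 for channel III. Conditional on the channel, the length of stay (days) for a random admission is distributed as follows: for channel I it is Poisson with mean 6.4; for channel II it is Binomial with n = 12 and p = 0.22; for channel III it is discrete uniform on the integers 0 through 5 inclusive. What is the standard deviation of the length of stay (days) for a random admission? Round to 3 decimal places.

2.802

Per component, I: μ=6.4, E[X²]=47.36; II: μ=2.64, E[X²]=9.0288; III: μ=2.5, E[X²]=9.16667.
E[X] = 0.416667·6.4 + 0.166667·2.64 + 0.416667·2.5 = 4.14833.
E[X²] = 0.416667·47.36 + 0.166667·9.0288 + 0.416667·9.16667 = 25.0576.
Var(X) = E[X²] − (E[X])² = 25.0576 − 17.2087 = 7.84891.
SD(X) = √7.84891 = 2.80159.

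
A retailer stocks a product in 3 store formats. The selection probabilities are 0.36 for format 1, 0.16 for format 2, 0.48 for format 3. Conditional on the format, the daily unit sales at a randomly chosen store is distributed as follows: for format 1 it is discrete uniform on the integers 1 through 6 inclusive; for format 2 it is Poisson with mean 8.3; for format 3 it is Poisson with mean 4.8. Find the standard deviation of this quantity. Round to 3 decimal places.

2.691

Per component, 1: μ=3.5, E[X²]=15.1667; 2: μ=8.3, E[X²]=77.19; 3: μ=4.8, E[X²]=27.84.
E[X] = 0.36·3.5 + 0.16·8.3 + 0.48·4.8 = 4.892.
E[X²] = 0.36·15.1667 + 0.16·77.19 + 0.48·27.84 = 31.1736.
Var(X) = E[X²] − (E[X])² = 31.1736 − 23.9317 = 7.24194.
SD(X) = √7.24194 = 2.69108.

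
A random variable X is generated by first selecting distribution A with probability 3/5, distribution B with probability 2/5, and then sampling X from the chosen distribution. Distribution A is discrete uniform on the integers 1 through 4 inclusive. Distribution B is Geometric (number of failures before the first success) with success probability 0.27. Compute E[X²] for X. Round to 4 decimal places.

11.4295

For each component E[X²] = Var + (mean)², giving A: 7.5; B: 17.3237.
Overall E[X²] = 0.6·7.5 + 0.4·17.3237 = 11.4295.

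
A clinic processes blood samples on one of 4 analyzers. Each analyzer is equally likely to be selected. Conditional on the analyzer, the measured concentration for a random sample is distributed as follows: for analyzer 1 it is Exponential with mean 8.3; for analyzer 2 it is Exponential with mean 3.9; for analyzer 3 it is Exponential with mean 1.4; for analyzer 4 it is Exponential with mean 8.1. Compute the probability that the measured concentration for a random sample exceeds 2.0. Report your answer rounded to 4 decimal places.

0.6014

Conditional on each analyzer, P(X > 2.0): 1: 0.78587; 2: 0.598804; 3: 0.239651; 4: 0.781208.
By total probability, P(X > 2.0) = 0.25·0.78587 + 0.25·0.598804 + 0.25·0.239651 + 0.25·0.781208 = 0.601383.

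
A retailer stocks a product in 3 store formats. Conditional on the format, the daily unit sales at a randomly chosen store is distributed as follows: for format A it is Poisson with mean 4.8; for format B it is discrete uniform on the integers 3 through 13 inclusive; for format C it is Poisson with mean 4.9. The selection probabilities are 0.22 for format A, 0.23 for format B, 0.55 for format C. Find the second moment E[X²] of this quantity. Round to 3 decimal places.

39.045

For each component E[X²] = Var + (mean)², giving A: 27.84; B: 74; C: 28.91.
Overall E[X²] = 0.22·27.84 + 0.23·74 + 0.55·28.91 = 39.0453.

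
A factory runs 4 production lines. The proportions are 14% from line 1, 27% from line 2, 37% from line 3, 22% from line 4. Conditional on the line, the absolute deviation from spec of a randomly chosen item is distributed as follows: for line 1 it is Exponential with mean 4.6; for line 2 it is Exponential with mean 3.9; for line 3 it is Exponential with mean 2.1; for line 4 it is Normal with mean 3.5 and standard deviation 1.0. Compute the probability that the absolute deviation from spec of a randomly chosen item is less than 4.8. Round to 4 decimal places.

0.8129

Conditional on each line, P(X < 4.8): 1: 0.647773; 2: 0.707932; 3: 0.898299; 4: 0.9032.
By total probability, P(X < 4.8) = 0.14·0.647773 + 0.27·0.707932 + 0.37·0.898299 + 0.22·0.9032 = 0.812904.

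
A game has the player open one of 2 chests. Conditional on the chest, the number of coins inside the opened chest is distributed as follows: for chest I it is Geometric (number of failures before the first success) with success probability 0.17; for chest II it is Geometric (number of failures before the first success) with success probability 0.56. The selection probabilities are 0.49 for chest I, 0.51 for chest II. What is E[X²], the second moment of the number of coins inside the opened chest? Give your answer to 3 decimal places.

26.783

For each component E[X²] = Var + (mean)², giving I: 52.5571; II: 2.02041.
Overall E[X²] = 0.49·52.5571 + 0.51·2.02041 = 26.7834.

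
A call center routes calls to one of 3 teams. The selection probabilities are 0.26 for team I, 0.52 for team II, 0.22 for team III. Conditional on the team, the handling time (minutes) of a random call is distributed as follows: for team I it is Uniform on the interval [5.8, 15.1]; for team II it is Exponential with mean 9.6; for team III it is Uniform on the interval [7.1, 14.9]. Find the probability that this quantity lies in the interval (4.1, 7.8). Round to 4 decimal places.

0.1842

Conditional on each team, P(4.1 < X < 7.8): I: 0.215054; II: 0.208662; III: 0.0897436.
By total probability, P(4.1 < X < 7.8) = 0.26·0.215054 + 0.52·0.208662 + 0.22·0.0897436 = 0.184162.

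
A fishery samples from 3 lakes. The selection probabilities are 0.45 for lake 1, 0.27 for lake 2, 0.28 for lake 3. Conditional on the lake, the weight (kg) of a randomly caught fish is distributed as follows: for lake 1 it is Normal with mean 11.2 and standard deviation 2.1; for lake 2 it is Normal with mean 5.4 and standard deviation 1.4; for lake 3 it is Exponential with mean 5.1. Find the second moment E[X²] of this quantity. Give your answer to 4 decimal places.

81.4005

For each component E[X²] = Var + (mean)², giving 1: 129.85; 2: 31.12; 3: 52.02.
Overall E[X²] = 0.45·129.85 + 0.27·31.12 + 0.28·52.02 = 81.4005.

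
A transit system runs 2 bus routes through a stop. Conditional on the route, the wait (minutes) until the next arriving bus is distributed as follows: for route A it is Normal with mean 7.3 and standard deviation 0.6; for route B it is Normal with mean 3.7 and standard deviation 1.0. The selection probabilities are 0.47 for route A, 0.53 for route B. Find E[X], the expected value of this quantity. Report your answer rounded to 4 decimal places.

5.3920

Component means — A: 7.3; B: 3.7.
E[X] = 0.47·7.3 + 0.53·3.7 = 5.392.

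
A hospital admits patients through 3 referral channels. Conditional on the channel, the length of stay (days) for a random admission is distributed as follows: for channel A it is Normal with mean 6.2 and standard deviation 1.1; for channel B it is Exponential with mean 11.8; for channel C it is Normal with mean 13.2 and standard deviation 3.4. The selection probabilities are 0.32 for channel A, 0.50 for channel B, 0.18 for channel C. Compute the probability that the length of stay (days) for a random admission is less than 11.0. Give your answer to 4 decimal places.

Conditional on each channel, P(X < 11.0): A: 0.999994; B: 0.606315; C: 0.258797.
By total probability, P(X < 11.0) = 0.32·0.999994 + 0.5·0.606315 + 0.18·0.258797 = 0.669739.

0.6697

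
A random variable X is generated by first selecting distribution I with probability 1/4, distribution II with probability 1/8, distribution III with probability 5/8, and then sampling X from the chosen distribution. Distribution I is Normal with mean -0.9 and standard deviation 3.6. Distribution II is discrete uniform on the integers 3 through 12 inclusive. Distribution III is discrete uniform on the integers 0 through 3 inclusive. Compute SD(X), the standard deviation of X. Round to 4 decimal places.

Per component, I: μ=-0.9, E[X²]=13.77; II: μ=7.5, E[X²]=64.5; III: μ=1.5, E[X²]=3.5.
E[X] = 0.25·-0.9 + 0.125·7.5 + 0.625·1.5 = 1.65.
E[X²] = 0.25·13.77 + 0.125·64.5 + 0.625·3.5 = 13.6925.
Var(X) = E[X²] − (E[X])² = 13.6925 − 2.7225 = 10.97.
SD(X) = √10.97 = 3.3121.

3.3121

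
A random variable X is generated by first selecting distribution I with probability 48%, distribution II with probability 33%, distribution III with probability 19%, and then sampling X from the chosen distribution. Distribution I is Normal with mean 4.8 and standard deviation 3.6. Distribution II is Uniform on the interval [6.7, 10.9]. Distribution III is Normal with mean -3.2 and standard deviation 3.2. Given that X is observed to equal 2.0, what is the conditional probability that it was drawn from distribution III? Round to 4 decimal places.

0.1386

Likelihoods f(2.0 | ·): I: 0.081893; II: 0; III: 0.0332932.
Posterior ∝ prior × likelihood. Numerator for III: 0.19·0.0332932 = 0.00632571.
Normalizing constant: 0.48·0.081893 + 0.33·0 + 0.19·0.0332932 = 0.0456344.
P(III | observation) = 0.00632571 / 0.0456344 = 0.138617.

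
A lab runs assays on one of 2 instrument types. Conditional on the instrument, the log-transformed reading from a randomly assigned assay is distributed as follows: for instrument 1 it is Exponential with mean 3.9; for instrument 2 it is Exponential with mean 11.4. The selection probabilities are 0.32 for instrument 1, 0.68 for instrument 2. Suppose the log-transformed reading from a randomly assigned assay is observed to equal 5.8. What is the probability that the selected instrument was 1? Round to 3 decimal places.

Likelihoods f(5.8 | ·): 1: 0.0579511; 2: 0.0527398.
Posterior ∝ prior × likelihood. Numerator for 1: 0.32·0.0579511 = 0.0185443.
Normalizing constant: 0.32·0.0579511 + 0.68·0.0527398 = 0.0544074.
P(1 | observation) = 0.0185443 / 0.0544074 = 0.340842.

0.341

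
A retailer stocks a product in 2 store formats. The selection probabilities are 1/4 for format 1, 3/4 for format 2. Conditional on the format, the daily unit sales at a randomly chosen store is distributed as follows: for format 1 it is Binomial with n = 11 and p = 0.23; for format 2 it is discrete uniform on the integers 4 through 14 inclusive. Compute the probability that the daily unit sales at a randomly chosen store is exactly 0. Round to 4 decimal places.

Conditional on each format, P(X = 0): 1: 0.0564154; 2: 0.
By total probability, P(X = 0) = 0.25·0.0564154 + 0.75·0 = 0.0141039.

0.0141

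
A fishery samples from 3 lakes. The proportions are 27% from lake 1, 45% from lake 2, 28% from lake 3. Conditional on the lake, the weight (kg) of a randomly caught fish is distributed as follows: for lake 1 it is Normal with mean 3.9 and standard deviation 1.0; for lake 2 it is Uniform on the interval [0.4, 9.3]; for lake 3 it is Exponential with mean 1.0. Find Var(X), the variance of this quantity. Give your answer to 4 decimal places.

6.1335

Per component, 1: μ=3.9, E[X²]=16.21; 2: μ=4.85, E[X²]=30.1233; 3: μ=1, E[X²]=2.
E[X] = 0.27·3.9 + 0.45·4.85 + 0.28·1 = 3.5155.
E[X²] = 0.27·16.21 + 0.45·30.1233 + 0.28·2 = 18.4922.
Var(X) = E[X²] − (E[X])² = 18.4922 − 12.3587 = 6.13346.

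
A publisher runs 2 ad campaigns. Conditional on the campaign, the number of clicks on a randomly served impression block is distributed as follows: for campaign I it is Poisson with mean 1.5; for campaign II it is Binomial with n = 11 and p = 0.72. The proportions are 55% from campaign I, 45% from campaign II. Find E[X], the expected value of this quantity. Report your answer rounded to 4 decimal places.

Component means — I: 1.5; II: 7.92.
E[X] = 0.55·1.5 + 0.45·7.92 = 4.389.

4.3890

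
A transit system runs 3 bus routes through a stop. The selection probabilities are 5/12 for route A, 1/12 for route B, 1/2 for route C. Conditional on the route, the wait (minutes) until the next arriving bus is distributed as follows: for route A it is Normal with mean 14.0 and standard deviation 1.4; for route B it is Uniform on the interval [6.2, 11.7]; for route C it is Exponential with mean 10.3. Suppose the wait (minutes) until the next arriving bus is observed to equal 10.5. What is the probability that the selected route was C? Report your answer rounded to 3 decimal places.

Likelihoods f(10.5 | ·): A: 0.0125202; B: 0.181818; C: 0.0350296.
Posterior ∝ prior × likelihood. Numerator for C: 0.5·0.0350296 = 0.0175148.
Normalizing constant: 0.416667·0.0125202 + 0.0833333·0.181818 + 0.5·0.0350296 = 0.0378831.
P(C | observation) = 0.0175148 / 0.0378831 = 0.462339.

0.462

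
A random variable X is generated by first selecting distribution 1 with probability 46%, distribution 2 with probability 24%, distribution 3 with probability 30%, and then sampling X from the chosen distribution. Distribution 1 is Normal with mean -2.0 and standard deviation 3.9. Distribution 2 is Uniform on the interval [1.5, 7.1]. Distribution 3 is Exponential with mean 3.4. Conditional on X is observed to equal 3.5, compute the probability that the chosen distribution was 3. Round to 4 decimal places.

Likelihoods f(3.5 | ·): 1: 0.0378423; 2: 0.178571; 3: 0.105064.
Posterior ∝ prior × likelihood. Numerator for 3: 0.3·0.105064 = 0.0315191.
Normalizing constant: 0.46·0.0378423 + 0.24·0.178571 + 0.3·0.105064 = 0.0917838.
P(3 | observation) = 0.0315191 / 0.0917838 = 0.343407.

0.3434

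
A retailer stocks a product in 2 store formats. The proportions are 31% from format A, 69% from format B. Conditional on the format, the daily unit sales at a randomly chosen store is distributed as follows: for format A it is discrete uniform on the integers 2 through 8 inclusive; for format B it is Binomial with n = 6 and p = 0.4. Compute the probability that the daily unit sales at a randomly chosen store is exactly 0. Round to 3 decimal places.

0.032

Conditional on each format, P(X = 0): A: 0; B: 0.046656.
By total probability, P(X = 0) = 0.31·0 + 0.69·0.046656 = 0.0321926.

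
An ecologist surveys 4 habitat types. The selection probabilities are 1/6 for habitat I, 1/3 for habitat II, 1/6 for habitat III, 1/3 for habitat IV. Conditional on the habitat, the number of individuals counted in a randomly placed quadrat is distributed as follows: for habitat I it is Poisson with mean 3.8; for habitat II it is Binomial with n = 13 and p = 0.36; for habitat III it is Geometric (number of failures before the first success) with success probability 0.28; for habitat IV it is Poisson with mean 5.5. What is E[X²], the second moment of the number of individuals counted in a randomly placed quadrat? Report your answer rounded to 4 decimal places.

25.8885

For each component E[X²] = Var + (mean)², giving I: 18.24; II: 24.8976; III: 15.7959; IV: 35.75.
Overall E[X²] = 0.166667·18.24 + 0.333333·24.8976 + 0.166667·15.7959 + 0.333333·35.75 = 25.8885.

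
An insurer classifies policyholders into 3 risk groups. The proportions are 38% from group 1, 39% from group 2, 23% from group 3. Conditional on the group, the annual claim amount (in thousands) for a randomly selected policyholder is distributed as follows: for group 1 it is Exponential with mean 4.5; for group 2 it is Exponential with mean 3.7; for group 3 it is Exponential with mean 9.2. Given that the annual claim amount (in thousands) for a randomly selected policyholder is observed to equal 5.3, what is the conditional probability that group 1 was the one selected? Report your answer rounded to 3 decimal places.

0.399

Likelihoods f(5.3 | ·): 1: 0.0684361; 2: 0.064521; 3: 0.0610971.
Posterior ∝ prior × likelihood. Numerator for 1: 0.38·0.0684361 = 0.0260057.
Normalizing constant: 0.38·0.0684361 + 0.39·0.064521 + 0.23·0.0610971 = 0.0652212.
P(1 | observation) = 0.0260057 / 0.0652212 = 0.398731.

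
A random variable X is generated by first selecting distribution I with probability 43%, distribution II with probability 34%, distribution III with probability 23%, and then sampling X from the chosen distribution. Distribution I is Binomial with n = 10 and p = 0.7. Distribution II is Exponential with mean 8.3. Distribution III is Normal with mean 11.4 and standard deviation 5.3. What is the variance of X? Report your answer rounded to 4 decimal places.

Per component, I: μ=7, E[X²]=51.1; II: μ=8.3, E[X²]=137.78; III: μ=11.4, E[X²]=158.05.
E[X] = 0.43·7 + 0.34·8.3 + 0.23·11.4 = 8.454.
E[X²] = 0.43·51.1 + 0.34·137.78 + 0.23·158.05 = 105.17.
Var(X) = E[X²] − (E[X])² = 105.17 − 71.4701 = 33.6996.

33.6996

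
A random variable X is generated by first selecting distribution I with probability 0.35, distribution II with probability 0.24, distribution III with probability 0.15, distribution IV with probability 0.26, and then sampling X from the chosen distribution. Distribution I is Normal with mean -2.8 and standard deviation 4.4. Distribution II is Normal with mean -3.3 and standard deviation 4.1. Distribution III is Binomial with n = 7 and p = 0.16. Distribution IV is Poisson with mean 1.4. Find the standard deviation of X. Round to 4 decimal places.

Per component, I: μ=-2.8, E[X²]=27.2; II: μ=-3.3, E[X²]=27.7; III: μ=1.12, E[X²]=2.1952; IV: μ=1.4, E[X²]=3.36.
E[X] = 0.35·-2.8 + 0.24·-3.3 + 0.15·1.12 + 0.26·1.4 = -1.24.
E[X²] = 0.35·27.2 + 0.24·27.7 + 0.15·2.1952 + 0.26·3.36 = 17.3709.
Var(X) = E[X²] − (E[X])² = 17.3709 − 1.5376 = 15.8333.
SD(X) = √15.8333 = 3.97911.

3.9791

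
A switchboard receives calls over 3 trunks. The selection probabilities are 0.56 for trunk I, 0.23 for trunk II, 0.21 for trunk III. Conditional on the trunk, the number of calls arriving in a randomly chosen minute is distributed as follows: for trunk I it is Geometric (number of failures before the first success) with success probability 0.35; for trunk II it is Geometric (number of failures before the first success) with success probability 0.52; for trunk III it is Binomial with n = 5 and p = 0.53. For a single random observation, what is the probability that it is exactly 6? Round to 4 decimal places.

0.0162

Conditional on each trunk, P(X = 6): I: 0.0263966; II: 0.00635991; III: 0.
By total probability, P(X = 6) = 0.56·0.0263966 + 0.23·0.00635991 + 0.21·0 = 0.0162449.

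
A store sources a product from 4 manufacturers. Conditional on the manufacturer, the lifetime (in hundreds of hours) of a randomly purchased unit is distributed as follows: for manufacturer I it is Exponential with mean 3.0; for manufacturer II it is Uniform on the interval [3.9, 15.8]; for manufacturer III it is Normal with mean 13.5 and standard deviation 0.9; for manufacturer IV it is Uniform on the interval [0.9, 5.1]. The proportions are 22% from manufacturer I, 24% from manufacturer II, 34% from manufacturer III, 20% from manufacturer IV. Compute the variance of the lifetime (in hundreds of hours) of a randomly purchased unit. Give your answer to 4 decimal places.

Per component, I: μ=3, E[X²]=18; II: μ=9.85, E[X²]=108.823; III: μ=13.5, E[X²]=183.06; IV: μ=3, E[X²]=10.47.
E[X] = 0.22·3 + 0.24·9.85 + 0.34·13.5 + 0.2·3 = 8.214.
E[X²] = 0.22·18 + 0.24·108.823 + 0.34·183.06 + 0.2·10.47 = 94.412.
Var(X) = E[X²] − (E[X])² = 94.412 − 67.4698 = 26.9422.

26.9422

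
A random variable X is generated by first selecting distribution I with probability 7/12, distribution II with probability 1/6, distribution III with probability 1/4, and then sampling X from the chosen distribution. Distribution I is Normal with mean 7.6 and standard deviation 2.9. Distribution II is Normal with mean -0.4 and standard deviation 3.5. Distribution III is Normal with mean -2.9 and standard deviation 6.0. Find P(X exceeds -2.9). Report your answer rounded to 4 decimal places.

Conditional on each component, P(X > -2.9): I: 0.999853; II: 0.762475; III: 0.5.
By total probability, P(X > -2.9) = 0.583333·0.999853 + 0.166667·0.762475 + 0.25·0.5 = 0.835327.

0.8353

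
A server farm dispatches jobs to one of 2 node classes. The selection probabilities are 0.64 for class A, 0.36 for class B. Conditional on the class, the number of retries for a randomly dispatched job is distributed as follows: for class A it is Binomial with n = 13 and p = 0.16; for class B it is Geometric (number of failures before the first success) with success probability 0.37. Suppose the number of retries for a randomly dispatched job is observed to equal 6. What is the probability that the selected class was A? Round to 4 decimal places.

0.3950

Likelihoods P(X=6 | ·): A: 0.00849556; B: 0.0231337.
Posterior ∝ prior × likelihood. Numerator for A: 0.64·0.00849556 = 0.00543716.
Normalizing constant: 0.64·0.00849556 + 0.36·0.0231337 = 0.0137653.
P(A | observation) = 0.00543716 / 0.0137653 = 0.394991.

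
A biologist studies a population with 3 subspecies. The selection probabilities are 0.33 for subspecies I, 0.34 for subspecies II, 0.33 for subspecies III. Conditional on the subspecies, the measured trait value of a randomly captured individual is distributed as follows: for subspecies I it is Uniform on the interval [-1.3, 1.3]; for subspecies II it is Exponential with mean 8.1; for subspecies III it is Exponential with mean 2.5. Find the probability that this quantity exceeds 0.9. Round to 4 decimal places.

0.5852

Conditional on each subspecies, P(X > 0.9): I: 0.153846; II: 0.894839; III: 0.697676.
By total probability, P(X > 0.9) = 0.33·0.153846 + 0.34·0.894839 + 0.33·0.697676 = 0.585248.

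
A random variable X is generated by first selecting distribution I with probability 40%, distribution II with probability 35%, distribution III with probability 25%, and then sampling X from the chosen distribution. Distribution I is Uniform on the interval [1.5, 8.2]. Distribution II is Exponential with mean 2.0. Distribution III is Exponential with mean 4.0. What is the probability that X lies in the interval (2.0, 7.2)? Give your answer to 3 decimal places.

Conditional on each component, P(2.0 < X < 7.2): I: 0.776119; II: 0.340556; III: 0.441232.
By total probability, P(2.0 < X < 7.2) = 0.4·0.776119 + 0.35·0.340556 + 0.25·0.441232 = 0.53995.

0.540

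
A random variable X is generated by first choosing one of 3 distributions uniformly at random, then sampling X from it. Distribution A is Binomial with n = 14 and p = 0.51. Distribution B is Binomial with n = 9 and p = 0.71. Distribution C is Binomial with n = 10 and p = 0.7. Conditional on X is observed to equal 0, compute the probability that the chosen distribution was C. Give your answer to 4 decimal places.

Likelihoods P(X=0 | ·): A: 4.59987e-05; B: 1.45071e-05; C: 5.9049e-06.
Posterior ∝ prior × likelihood. Numerator for C: 0.333333·5.9049e-06 = 1.9683e-06.
Normalizing constant: 0.333333·4.59987e-05 + 0.333333·1.45071e-05 + 0.333333·5.9049e-06 = 2.21369e-05.
P(C | observation) = 1.9683e-06 / 2.21369e-05 = 0.0889149.

0.0889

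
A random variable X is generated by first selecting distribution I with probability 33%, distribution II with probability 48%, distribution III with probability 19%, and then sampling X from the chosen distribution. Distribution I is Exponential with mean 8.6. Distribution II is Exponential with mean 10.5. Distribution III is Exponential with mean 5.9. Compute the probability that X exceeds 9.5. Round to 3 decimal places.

0.342

Conditional on each component, P(X > 9.5): I: 0.331326; II: 0.404638; III: 0.199854.
By total probability, P(X > 9.5) = 0.33·0.331326 + 0.48·0.404638 + 0.19·0.199854 = 0.341536.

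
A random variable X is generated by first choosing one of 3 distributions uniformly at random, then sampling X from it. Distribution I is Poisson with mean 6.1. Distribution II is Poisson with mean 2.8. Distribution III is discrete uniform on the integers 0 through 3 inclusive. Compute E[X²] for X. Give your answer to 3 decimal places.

For each component E[X²] = Var + (mean)², giving I: 43.31; II: 10.64; III: 3.5.
Overall E[X²] = 0.333333·43.31 + 0.333333·10.64 + 0.333333·3.5 = 19.15.

19.150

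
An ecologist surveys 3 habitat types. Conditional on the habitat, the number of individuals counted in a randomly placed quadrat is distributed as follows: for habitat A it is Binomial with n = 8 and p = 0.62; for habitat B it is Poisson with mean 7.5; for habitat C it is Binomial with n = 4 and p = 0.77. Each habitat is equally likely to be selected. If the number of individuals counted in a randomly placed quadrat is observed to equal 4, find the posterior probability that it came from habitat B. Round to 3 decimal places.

Likelihoods P(X=4 | ·): A: 0.215675; B: 0.0729164; C: 0.35153.
Posterior ∝ prior × likelihood. Numerator for B: 0.333333·0.0729164 = 0.0243055.
Normalizing constant: 0.333333·0.215675 + 0.333333·0.0729164 + 0.333333·0.35153 = 0.213374.
P(B | observation) = 0.0243055 / 0.213374 = 0.11391.

0.114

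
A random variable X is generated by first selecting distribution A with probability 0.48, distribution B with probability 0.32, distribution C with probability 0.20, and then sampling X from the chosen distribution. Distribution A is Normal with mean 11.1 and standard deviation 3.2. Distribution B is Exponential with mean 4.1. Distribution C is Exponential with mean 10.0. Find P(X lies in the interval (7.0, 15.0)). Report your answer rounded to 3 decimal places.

0.483

Conditional on each component, P(7.0 < X < 15.0): A: 0.788478; B: 0.155581; C: 0.273455.
By total probability, P(7.0 < X < 15.0) = 0.48·0.788478 + 0.32·0.155581 + 0.2·0.273455 = 0.482946.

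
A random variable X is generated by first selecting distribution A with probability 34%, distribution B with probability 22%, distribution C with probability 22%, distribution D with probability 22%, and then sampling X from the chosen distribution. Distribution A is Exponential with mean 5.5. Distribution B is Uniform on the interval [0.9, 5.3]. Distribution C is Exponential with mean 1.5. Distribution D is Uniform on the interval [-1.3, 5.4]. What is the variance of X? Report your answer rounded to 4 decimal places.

Per component, A: μ=5.5, E[X²]=60.5; B: μ=3.1, E[X²]=11.2233; C: μ=1.5, E[X²]=4.5; D: μ=2.05, E[X²]=7.94333.
E[X] = 0.34·5.5 + 0.22·3.1 + 0.22·1.5 + 0.22·2.05 = 3.333.
E[X²] = 0.34·60.5 + 0.22·11.2233 + 0.22·4.5 + 0.22·7.94333 = 25.7767.
Var(X) = E[X²] − (E[X])² = 25.7767 − 11.1089 = 14.6678.

14.6678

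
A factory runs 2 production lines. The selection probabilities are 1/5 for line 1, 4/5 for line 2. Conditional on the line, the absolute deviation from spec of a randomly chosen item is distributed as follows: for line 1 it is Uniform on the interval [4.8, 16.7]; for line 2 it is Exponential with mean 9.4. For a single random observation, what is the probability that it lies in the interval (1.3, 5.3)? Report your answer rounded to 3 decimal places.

Conditional on each line, P(1.3 < X < 5.3): 1: 0.0420168; 2: 0.301814.
By total probability, P(1.3 < X < 5.3) = 0.2·0.0420168 + 0.8·0.301814 = 0.249854.

0.250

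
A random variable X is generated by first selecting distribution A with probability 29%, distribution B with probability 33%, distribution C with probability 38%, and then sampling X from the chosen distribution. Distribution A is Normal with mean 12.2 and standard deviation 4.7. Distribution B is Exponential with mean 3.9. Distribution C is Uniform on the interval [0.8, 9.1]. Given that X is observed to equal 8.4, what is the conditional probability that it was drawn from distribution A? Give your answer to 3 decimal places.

Likelihoods f(8.4 | ·): A: 0.0612161; B: 0.0297531; C: 0.120482.
Posterior ∝ prior × likelihood. Numerator for A: 0.29·0.0612161 = 0.0177527.
Normalizing constant: 0.29·0.0612161 + 0.33·0.0297531 + 0.38·0.120482 = 0.0733543.
P(A | observation) = 0.0177527 / 0.0733543 = 0.242012.

0.242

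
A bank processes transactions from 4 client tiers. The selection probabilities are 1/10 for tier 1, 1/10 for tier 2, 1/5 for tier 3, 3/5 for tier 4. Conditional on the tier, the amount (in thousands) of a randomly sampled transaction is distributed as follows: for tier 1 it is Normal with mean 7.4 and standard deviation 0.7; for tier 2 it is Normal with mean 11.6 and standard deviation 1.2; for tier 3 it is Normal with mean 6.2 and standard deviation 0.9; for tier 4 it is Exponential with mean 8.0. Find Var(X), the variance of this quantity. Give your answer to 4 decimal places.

Per component, 1: μ=7.4, E[X²]=55.25; 2: μ=11.6, E[X²]=136; 3: μ=6.2, E[X²]=39.25; 4: μ=8, E[X²]=128.
E[X] = 0.1·7.4 + 0.1·11.6 + 0.2·6.2 + 0.6·8 = 7.94.
E[X²] = 0.1·55.25 + 0.1·136 + 0.2·39.25 + 0.6·128 = 103.775.
Var(X) = E[X²] − (E[X])² = 103.775 − 63.0436 = 40.7314.

40.7314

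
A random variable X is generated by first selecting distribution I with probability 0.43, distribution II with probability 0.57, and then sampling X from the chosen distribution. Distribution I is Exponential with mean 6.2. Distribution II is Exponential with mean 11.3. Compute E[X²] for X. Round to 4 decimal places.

178.6250

For each component E[X²] = Var + (mean)², giving I: 76.88; II: 255.38.
Overall E[X²] = 0.43·76.88 + 0.57·255.38 = 178.625.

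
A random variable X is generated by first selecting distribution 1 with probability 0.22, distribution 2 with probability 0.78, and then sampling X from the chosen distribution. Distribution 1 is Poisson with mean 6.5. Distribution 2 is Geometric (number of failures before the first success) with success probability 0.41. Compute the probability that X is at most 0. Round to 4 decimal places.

0.3201

Conditional on each component, P(X ≤ 0): 1: 0.00150344; 2: 0.41.
By total probability, P(X ≤ 0) = 0.22·0.00150344 + 0.78·0.41 = 0.320131.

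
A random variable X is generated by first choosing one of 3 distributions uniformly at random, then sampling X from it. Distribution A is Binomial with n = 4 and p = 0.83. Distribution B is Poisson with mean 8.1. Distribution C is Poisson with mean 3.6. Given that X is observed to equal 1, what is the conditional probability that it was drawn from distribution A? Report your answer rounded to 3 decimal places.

Likelihoods P(X=1 | ·): A: 0.0163112; B: 0.00245867; C: 0.0983654.
Posterior ∝ prior × likelihood. Numerator for A: 0.333333·0.0163112 = 0.00543705.
Normalizing constant: 0.333333·0.0163112 + 0.333333·0.00245867 + 0.333333·0.0983654 = 0.0390451.
P(A | observation) = 0.00543705 / 0.0390451 = 0.139251.

0.139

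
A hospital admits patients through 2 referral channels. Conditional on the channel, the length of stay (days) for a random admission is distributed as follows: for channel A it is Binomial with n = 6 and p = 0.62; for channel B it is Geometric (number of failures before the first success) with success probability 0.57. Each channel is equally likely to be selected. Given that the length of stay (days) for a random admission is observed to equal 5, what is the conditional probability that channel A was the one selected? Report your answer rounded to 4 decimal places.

Likelihoods P(X=5 | ·): A: 0.208878; B: 0.00837948.
Posterior ∝ prior × likelihood. Numerator for A: 0.5·0.208878 = 0.104439.
Normalizing constant: 0.5·0.208878 + 0.5·0.00837948 = 0.108629.
P(A | observation) = 0.104439 / 0.108629 = 0.961431.

0.9614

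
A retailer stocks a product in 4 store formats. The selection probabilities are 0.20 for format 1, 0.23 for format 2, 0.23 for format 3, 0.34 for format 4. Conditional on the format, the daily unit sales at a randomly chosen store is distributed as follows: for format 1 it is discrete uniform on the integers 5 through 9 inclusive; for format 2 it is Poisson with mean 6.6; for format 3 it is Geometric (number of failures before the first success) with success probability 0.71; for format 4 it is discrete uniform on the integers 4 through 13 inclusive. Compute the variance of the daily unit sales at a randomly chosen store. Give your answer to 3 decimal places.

14.445

Per component, 1: μ=7, E[X²]=51; 2: μ=6.6, E[X²]=50.16; 3: μ=0.408451, E[X²]=0.742115; 4: μ=8.5, E[X²]=80.5.
E[X] = 0.2·7 + 0.23·6.6 + 0.23·0.408451 + 0.34·8.5 = 5.90194.
E[X²] = 0.2·51 + 0.23·50.16 + 0.23·0.742115 + 0.34·80.5 = 49.2775.
Var(X) = E[X²] − (E[X])² = 49.2775 − 34.8329 = 14.4445.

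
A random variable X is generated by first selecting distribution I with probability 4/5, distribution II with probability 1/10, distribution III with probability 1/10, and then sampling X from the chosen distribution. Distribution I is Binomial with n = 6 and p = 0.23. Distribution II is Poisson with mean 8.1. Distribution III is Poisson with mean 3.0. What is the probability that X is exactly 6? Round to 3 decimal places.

Conditional on each component, P(X = 6): I: 0.000148036; II: 0.119067; III: 0.0504094.
By total probability, P(X = 6) = 0.8·0.000148036 + 0.1·0.119067 + 0.1·0.0504094 = 0.0170661.

0.017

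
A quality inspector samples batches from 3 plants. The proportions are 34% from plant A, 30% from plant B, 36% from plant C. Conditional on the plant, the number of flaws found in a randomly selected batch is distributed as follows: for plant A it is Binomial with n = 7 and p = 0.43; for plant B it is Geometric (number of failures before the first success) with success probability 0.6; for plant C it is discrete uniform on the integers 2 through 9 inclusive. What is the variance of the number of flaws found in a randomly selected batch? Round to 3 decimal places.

6.649

Per component, A: μ=3.01, E[X²]=10.7758; B: μ=0.666667, E[X²]=1.55556; C: μ=5.5, E[X²]=35.5.
E[X] = 0.34·3.01 + 0.3·0.666667 + 0.36·5.5 = 3.2034.
E[X²] = 0.34·10.7758 + 0.3·1.55556 + 0.36·35.5 = 16.9104.
Var(X) = E[X²] − (E[X])² = 16.9104 − 10.2618 = 6.64867.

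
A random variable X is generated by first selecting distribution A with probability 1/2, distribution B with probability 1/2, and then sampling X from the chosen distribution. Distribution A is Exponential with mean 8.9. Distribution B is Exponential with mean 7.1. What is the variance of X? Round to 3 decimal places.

65.620

Per component, A: μ=8.9, E[X²]=158.42; B: μ=7.1, E[X²]=100.82.
E[X] = 0.5·8.9 + 0.5·7.1 = 8.
E[X²] = 0.5·158.42 + 0.5·100.82 = 129.62.
Var(X) = E[X²] − (E[X])² = 129.62 − 64 = 65.62.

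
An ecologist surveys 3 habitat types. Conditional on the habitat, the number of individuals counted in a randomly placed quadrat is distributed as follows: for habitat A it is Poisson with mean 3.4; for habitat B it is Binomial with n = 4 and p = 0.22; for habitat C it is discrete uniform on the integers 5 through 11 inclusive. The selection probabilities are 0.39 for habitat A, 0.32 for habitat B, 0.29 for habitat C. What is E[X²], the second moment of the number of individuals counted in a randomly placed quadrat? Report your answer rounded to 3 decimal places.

26.022

For each component E[X²] = Var + (mean)², giving A: 14.96; B: 1.4608; C: 68.
Overall E[X²] = 0.39·14.96 + 0.32·1.4608 + 0.29·68 = 26.0219.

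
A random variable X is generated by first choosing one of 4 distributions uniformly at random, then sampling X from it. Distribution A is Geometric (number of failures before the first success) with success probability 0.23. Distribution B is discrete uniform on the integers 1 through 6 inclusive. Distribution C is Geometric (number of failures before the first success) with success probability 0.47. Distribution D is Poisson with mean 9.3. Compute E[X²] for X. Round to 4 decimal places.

35.0978

For each component E[X²] = Var + (mean)², giving A: 25.7637; B: 15.1667; C: 3.67089; D: 95.79.
Overall E[X²] = 0.25·25.7637 + 0.25·15.1667 + 0.25·3.67089 + 0.25·95.79 = 35.0978.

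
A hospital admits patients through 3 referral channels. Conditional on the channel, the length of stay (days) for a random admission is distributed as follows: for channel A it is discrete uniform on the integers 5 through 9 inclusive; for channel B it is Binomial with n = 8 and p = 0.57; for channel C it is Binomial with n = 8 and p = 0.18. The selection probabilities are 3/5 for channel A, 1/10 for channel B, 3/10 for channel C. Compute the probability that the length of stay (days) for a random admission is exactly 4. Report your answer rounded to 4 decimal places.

0.0352

Conditional on each channel, P(X = 4): A: 0; B: 0.252622; C: 0.0332234.
By total probability, P(X = 4) = 0.6·0 + 0.1·0.252622 + 0.3·0.0332234 = 0.0352292.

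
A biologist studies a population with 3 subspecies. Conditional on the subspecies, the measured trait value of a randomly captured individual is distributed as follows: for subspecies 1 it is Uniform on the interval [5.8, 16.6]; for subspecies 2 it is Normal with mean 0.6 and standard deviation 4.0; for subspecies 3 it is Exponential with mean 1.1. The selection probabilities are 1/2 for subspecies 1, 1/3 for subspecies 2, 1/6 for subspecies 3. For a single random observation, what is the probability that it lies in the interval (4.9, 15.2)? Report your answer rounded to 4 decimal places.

0.4841

Conditional on each subspecies, P(4.9 < X < 15.2): 1: 0.87037; 2: 0.141056; 3: 0.0116246.
By total probability, P(4.9 < X < 15.2) = 0.5·0.87037 + 0.333333·0.141056 + 0.166667·0.0116246 = 0.484141.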